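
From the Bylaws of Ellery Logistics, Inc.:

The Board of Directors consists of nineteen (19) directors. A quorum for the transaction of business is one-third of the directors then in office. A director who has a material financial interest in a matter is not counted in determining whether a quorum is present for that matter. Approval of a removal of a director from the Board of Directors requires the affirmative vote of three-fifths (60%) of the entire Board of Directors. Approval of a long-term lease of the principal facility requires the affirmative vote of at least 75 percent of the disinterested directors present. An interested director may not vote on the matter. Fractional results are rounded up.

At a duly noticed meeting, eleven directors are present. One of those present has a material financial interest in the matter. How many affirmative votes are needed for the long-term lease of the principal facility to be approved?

8

The long-term lease of the principal facility requires three-fourths of the disinterested directors present (11 − 1 = 10).
3/4 of 10 = 7.50, rounded up to 8.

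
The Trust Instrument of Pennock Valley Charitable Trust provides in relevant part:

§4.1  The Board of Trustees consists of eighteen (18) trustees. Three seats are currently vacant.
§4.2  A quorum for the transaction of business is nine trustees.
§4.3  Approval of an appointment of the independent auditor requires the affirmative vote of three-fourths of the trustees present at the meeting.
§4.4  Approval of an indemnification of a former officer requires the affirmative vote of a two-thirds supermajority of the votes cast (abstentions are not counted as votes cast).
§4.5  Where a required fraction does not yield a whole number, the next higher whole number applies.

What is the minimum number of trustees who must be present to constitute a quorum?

The quorum is fixed at 9.

9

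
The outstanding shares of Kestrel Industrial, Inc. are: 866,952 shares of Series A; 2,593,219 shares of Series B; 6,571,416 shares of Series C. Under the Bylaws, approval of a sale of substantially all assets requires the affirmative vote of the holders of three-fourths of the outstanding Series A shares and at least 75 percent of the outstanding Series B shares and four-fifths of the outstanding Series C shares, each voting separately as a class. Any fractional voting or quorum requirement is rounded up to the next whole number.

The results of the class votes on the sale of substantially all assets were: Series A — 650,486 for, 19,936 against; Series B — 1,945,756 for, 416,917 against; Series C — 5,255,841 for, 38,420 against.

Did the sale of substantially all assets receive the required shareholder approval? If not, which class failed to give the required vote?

Series A: 3/4 of 866952 = 650214; 650,214 required, 650,486 in favor — approved.
Series B: 3/4 of 2593219 = 1944914.25, rounded up to 1944915; 1,944,915 required, 1,945,756 in favor — approved.
Series C: 4/5 of 6571416 = 5257132.80, rounded up to 5257133; 5,257,133 required, 5,255,841 in favor — not approved.

Not approved — the Series C shares did not give the required vote.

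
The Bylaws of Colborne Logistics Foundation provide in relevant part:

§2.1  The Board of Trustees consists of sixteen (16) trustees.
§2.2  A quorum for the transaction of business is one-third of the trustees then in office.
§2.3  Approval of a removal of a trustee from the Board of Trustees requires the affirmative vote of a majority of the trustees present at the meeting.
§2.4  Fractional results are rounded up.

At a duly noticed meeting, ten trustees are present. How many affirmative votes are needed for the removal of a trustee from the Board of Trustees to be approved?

The removal of a trustee from the Board of Trustees requires a majority of the trustees present (10).
A majority of 10 is 6.

6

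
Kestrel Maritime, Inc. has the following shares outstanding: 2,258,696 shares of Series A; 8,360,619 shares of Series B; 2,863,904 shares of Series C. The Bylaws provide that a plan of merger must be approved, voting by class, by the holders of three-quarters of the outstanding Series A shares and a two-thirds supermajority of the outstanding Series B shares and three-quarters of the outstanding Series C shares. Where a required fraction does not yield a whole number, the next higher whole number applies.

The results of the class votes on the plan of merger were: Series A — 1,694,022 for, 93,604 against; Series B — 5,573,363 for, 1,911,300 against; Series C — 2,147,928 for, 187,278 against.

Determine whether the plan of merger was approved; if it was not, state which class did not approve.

Not approved — the Series B shares did not give the required vote.

Series A: 3/4 of 2258696 = 1694022; 1,694,022 required, 1,694,022 in favor — approved.
Series B: 2/3 of 8360619 = 5573746; 5,573,746 required, 5,573,363 in favor — not approved.
Series C: 3/4 of 2863904 = 2147928; 2,147,928 required, 2,147,928 in favor — approved.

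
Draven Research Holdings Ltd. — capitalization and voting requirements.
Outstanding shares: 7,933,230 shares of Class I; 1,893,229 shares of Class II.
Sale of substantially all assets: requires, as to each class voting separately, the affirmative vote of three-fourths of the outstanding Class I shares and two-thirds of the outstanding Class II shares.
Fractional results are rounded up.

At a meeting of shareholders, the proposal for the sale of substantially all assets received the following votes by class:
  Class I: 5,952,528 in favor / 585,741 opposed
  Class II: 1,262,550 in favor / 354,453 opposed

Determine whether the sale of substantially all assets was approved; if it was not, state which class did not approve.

Approved — every class gave the required vote.

Class I: 3/4 of 7933230 = 5949922.50, rounded up to 5949923; 5,949,923 required, 5,952,528 in favor — approved.
Class II: 2/3 of 1893229 = 1262152.67, rounded up to 1262153; 1,262,153 required, 1,262,550 in favor — approved.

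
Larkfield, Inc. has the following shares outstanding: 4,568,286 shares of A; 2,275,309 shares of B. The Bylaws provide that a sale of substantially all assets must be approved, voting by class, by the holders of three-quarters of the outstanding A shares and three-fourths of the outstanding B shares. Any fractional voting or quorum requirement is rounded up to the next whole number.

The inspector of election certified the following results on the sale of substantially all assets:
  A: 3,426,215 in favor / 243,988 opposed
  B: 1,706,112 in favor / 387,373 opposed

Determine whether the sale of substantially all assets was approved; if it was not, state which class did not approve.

Not approved — the B shares did not give the required vote.

A: 3/4 of 4568286 = 3426214.50, rounded up to 3426215; 3,426,215 required, 3,426,215 in favor — approved.
B: 3/4 of 2275309 = 1706481.75, rounded up to 1706482; 1,706,482 required, 1,706,112 in favor — not approved.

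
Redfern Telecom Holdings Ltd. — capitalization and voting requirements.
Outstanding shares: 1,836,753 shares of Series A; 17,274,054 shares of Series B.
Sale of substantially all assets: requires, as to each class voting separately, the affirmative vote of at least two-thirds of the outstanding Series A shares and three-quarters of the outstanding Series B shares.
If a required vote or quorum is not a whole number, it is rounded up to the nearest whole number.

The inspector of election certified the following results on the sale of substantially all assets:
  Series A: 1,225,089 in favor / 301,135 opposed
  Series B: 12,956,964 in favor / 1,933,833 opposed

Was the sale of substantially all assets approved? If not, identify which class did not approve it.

Series A: 2/3 of 1836753 = 1224502; 1,224,502 required, 1,225,089 in favor — approved.
Series B: 3/4 of 17274054 = 12955540.50, rounded up to 12955541; 12,955,541 required, 12,956,964 in favor — approved.

Approved — every class gave the required vote.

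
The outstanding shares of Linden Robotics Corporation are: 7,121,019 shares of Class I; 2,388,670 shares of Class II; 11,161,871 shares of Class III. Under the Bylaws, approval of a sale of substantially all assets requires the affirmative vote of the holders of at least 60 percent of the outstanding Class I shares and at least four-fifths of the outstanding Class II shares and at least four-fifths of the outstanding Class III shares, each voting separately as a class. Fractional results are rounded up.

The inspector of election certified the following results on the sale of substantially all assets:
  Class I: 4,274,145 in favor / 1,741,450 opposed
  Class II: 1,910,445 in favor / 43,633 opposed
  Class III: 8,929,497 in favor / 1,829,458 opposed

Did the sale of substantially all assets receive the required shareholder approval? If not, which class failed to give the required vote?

Not approved — the Class II shares did not give the required vote.

Class I: 3/5 of 7121019 = 4272611.40, rounded up to 4272612; 4,272,612 required, 4,274,145 in favor — approved.
Class II: 4/5 of 2388670 = 1910936; 1,910,936 required, 1,910,445 in favor — not approved.
Class III: 4/5 of 11161871 = 8929496.80, rounded up to 8929497; 8,929,497 required, 8,929,497 in favor — approved.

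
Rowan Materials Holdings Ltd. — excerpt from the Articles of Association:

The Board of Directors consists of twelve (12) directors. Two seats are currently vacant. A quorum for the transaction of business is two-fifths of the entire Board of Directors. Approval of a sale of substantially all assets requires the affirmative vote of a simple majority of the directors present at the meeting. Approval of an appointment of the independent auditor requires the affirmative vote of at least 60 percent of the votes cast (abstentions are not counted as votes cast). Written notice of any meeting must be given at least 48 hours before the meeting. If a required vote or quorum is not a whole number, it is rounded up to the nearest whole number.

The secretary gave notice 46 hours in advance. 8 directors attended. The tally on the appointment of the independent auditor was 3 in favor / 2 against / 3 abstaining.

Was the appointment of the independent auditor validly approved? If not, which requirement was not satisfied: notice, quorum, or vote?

Invalid — notice requirement not satisfied.

Notice: 46 hours given; 48 required (46 < 48). Not satisfied.
Quorum: 8 present; quorum is 5. Satisfied.
Vote: the appointment of the independent auditor requires three-fifths of the votes cast (8 present − 3 abstaining = 5). 3/5 of 5 = 3, so 3 affirmative votes are needed; 3 voted in favor. Satisfied.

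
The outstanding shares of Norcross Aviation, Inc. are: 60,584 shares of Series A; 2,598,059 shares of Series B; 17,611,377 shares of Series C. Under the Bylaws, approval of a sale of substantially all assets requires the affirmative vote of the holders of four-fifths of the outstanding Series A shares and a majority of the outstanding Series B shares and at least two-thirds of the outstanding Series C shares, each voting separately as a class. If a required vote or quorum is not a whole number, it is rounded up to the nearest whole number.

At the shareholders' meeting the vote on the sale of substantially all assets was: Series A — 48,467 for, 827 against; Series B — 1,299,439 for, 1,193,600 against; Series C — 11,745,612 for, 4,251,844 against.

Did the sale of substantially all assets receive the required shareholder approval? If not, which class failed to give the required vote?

Not approved — the Series A shares did not give the required vote.

Series A: 4/5 of 60584 = 48467.20, rounded up to 48468; 48,468 required, 48,467 in favor — not approved.
Series B: a majority of 2598059 is 1299030; 1,299,030 required, 1,299,439 in favor — approved.
Series C: 2/3 of 17611377 = 11740918; 11,740,918 required, 11,745,612 in favor — approved.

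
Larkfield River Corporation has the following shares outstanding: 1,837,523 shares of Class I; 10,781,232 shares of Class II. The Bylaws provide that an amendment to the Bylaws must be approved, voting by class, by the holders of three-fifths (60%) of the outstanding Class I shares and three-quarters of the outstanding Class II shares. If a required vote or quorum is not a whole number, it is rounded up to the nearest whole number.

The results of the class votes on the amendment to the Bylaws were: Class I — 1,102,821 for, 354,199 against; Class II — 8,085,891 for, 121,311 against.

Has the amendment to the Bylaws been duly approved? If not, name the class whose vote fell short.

Not approved — the Class II shares did not give the required vote.

Class I: 3/5 of 1837523 = 1102513.80, rounded up to 1102514; 1,102,514 required, 1,102,821 in favor — approved.
Class II: 3/4 of 10781232 = 8085924; 8,085,924 required, 8,085,891 in favor — not approved.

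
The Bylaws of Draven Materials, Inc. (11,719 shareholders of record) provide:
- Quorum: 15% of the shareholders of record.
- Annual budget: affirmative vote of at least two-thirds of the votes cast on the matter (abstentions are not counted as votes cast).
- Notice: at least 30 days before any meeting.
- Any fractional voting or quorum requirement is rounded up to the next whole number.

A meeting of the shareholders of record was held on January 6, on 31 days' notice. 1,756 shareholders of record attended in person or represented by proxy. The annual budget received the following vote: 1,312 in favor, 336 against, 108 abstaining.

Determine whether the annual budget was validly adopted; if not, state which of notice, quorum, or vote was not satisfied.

Invalid — quorum requirement not satisfied.

Notice: 31 days given; 30 required. Satisfied.
Quorum: 15% of 11,719 = 1,757.85, rounded up to 1,758; 1,756 present. Not satisfied.
Vote: requires two-thirds of the votes cast (1,756 − 108 abstaining = 1,648); 2/3 of 1648 = 1098.67, rounded up to 1099, so 1,099 needed; 1,312 in favor. Satisfied.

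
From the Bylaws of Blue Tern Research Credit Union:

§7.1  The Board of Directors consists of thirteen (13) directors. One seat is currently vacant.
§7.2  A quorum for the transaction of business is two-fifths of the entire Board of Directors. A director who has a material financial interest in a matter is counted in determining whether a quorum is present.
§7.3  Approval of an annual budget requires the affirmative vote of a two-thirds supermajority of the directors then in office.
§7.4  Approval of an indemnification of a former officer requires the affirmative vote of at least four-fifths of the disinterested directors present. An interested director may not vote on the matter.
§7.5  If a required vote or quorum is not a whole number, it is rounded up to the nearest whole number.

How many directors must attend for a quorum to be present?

6

2/5 of 13 = 5.20, rounded up to 6.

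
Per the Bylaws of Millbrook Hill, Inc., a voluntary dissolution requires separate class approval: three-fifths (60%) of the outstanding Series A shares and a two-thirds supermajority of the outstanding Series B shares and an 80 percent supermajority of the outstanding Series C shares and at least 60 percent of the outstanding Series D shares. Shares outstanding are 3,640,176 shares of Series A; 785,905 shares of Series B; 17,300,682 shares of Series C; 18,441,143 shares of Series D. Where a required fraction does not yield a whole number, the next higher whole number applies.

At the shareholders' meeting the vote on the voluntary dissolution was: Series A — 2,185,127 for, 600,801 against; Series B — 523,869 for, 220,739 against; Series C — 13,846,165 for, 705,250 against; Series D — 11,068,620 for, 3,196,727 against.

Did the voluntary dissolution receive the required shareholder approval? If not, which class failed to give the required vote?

Series A: 3/5 of 3640176 = 2184105.60, rounded up to 2184106; 2,184,106 required, 2,185,127 in favor — approved.
Series B: 2/3 of 785905 = 523936.67, rounded up to 523937; 523,937 required, 523,869 in favor — not approved.
Series C: 4/5 of 17300682 = 13840545.60, rounded up to 13840546; 13,840,546 required, 13,846,165 in favor — approved.
Series D: 3/5 of 18441143 = 11064685.80, rounded up to 11064686; 11,064,686 required, 11,068,620 in favor — approved.

Not approved — the Series B shares did not give the required vote.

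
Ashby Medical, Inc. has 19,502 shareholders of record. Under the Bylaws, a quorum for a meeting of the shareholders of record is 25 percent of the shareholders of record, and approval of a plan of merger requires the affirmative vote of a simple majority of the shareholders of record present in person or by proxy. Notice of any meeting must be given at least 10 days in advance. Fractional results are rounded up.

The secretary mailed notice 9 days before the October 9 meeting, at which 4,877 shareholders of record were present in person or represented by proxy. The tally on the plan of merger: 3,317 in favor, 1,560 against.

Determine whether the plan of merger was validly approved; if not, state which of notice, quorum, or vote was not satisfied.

Invalid — notice requirement not satisfied.

Notice: 9 days given; 10 required. Not satisfied.
Quorum: 25% of 19,502 = 4,875.50, rounded up to 4,876; 4,877 present. Satisfied.
Vote: requires a majority of those present (4,877); a majority of 4877 is 2439, so 2,439 needed; 3,317 in favor. Satisfied.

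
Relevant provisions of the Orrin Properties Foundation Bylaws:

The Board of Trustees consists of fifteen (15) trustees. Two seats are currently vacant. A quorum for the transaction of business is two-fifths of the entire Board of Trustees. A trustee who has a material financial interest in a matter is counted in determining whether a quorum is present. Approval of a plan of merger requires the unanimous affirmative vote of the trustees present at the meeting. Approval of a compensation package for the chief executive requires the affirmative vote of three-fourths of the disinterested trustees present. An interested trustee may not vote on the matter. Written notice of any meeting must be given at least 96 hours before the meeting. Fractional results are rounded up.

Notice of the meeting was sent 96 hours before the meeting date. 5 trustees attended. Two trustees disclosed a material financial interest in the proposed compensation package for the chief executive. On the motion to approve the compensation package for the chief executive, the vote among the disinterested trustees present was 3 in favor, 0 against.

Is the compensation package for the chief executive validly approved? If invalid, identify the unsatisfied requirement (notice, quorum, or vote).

Notice: 96 hours given; 96 required (96 ≥ 96). Satisfied.
Quorum: 5 present (interested trustees count toward quorum); quorum is 6. Not satisfied.
Vote: the compensation package for the chief executive requires three-fourths of the disinterested trustees present (5 − 2 = 3). 3/4 of 3 = 2.25, rounded up to 3, so 3 affirmative votes are needed; 3 voted in favor. Satisfied. (Moot — without a quorum no business can be validly transacted.)

Invalid — quorum requirement not satisfied.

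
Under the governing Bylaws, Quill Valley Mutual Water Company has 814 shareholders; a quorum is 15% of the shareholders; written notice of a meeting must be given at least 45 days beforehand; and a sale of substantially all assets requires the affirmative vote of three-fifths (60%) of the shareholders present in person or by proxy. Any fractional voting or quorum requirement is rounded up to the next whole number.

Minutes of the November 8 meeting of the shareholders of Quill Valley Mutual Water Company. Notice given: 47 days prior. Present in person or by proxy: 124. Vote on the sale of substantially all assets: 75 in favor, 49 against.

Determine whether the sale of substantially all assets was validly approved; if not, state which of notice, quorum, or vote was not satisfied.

Valid — all requirements satisfied.

Notice: 47 days given; 45 required. Satisfied.
Quorum: 15% of 814 = 122.10, rounded up to 123; 124 present. Satisfied.
Vote: requires three-fifths of those present (124); 3/5 of 124 = 74.40, rounded up to 75, so 75 needed; 75 in favor. Satisfied.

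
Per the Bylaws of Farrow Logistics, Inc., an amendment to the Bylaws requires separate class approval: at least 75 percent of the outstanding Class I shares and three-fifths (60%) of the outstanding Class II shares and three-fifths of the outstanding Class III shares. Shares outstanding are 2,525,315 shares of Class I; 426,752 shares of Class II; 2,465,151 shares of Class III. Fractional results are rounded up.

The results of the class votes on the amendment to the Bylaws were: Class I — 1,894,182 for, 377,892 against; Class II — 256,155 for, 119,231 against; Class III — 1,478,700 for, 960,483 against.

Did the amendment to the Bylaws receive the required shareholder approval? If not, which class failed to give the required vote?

Class I: 3/4 of 2525315 = 1893986.25, rounded up to 1893987; 1,893,987 required, 1,894,182 in favor — approved.
Class II: 3/5 of 426752 = 256051.20, rounded up to 256052; 256,052 required, 256,155 in favor — approved.
Class III: 3/5 of 2465151 = 1479090.60, rounded up to 1479091; 1,479,091 required, 1,478,700 in favor — not approved.

Not approved — the Class III shares did not give the required vote.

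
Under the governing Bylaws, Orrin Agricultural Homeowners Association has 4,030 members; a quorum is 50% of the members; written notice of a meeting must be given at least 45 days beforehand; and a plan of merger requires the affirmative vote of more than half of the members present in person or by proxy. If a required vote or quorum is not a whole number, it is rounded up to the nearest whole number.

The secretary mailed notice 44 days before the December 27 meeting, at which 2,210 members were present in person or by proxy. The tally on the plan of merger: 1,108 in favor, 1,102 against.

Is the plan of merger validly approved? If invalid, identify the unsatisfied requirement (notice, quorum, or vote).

Invalid — notice requirement not satisfied.

Notice: 44 days given; 45 required. Not satisfied.
Quorum: 50% of 4,030 = 2,015; 2,210 present. Satisfied.
Vote: requires a majority of those present (2,210); a majority of 2210 is 1106, so 1,106 needed; 1,108 in favor. Satisfied.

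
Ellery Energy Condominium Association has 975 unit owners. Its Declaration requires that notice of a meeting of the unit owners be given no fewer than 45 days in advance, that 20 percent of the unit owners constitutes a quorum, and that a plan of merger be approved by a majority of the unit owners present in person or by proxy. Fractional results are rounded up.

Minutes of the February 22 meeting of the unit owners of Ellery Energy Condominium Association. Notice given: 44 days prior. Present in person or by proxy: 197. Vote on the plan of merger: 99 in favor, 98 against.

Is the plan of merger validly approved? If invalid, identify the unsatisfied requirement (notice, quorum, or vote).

Invalid — notice requirement not satisfied.

Notice: 44 days given; 45 required. Not satisfied.
Quorum: 20% of 975 = 195; 197 present. Satisfied.
Vote: requires a majority of those present (197); a majority of 197 is 99, so 99 needed; 99 in favor. Satisfied.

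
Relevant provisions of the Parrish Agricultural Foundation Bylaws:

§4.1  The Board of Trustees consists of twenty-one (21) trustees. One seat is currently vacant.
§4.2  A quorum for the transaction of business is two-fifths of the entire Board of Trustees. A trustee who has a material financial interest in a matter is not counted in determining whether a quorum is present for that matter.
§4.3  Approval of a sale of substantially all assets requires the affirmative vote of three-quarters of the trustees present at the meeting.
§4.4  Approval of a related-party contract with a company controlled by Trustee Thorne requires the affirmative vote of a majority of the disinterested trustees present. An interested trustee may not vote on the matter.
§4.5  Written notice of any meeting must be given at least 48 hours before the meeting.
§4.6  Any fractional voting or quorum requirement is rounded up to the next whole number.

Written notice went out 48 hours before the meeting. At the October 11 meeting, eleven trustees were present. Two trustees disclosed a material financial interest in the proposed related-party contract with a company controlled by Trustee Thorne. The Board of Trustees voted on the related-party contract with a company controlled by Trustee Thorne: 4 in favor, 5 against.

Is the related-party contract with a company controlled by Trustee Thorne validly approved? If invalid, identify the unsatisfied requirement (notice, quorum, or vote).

Notice: 48 hours given; 48 required (48 ≥ 48). Satisfied.
Quorum: 11 present, but the 2 interested trustees do not count, leaving 9. Quorum is 9. Satisfied.
Vote: the related-party contract with a company controlled by Trustee Thorne requires a majority of the disinterested trustees present (11 − 2 = 9). A majority of 9 is 5, so 5 affirmative votes are needed; 4 voted in favor. Not satisfied.

Invalid — vote requirement not satisfied.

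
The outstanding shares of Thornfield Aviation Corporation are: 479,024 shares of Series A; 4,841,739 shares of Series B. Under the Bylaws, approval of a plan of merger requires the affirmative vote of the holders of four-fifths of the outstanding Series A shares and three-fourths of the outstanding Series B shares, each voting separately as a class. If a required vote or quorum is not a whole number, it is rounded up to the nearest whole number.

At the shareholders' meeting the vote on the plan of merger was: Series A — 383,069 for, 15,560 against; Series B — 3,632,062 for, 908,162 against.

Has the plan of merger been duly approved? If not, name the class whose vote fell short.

Not approved — the Series A shares did not give the required vote.

Series A: 4/5 of 479024 = 383219.20, rounded up to 383220; 383,220 required, 383,069 in favor — not approved.
Series B: 3/4 of 4841739 = 3631304.25, rounded up to 3631305; 3,631,305 required, 3,632,062 in favor — approved.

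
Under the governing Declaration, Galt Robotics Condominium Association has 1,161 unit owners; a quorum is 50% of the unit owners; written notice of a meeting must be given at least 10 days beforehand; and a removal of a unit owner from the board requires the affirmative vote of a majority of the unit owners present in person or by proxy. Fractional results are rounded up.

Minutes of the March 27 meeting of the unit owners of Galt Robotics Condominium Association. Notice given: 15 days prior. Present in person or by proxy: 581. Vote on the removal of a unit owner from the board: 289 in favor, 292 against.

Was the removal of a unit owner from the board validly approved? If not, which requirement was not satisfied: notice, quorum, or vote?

Notice: 15 days given; 10 required. Satisfied.
Quorum: 50% of 1,161 = 580.50, rounded up to 581; 581 present. Satisfied.
Vote: requires a majority of those present (581); a majority of 581 is 291, so 291 needed; 289 in favor. Not satisfied.

Invalid — vote requirement not satisfied.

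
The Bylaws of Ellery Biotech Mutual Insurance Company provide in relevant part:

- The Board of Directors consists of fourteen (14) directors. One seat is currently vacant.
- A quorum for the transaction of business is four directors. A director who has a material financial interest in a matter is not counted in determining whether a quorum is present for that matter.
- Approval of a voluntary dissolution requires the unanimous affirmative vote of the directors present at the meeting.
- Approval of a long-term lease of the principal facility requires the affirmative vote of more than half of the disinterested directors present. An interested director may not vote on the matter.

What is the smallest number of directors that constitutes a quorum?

The quorum is fixed at 4.

4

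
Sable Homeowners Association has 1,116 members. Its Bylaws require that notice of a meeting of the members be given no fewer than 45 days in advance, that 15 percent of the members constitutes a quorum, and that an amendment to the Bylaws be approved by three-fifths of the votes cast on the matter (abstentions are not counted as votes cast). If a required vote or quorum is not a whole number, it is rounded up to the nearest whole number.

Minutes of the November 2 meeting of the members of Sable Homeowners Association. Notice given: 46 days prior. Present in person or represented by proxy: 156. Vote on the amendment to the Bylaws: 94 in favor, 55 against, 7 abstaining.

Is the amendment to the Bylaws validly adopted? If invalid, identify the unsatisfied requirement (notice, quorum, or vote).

Invalid — quorum requirement not satisfied.

Notice: 46 days given; 45 required. Satisfied.
Quorum: 15% of 1,116 = 167.40, rounded up to 168; 156 present. Not satisfied.
Vote: requires three-fifths of the votes cast (156 − 7 abstaining = 149); 3/5 of 149 = 89.40, rounded up to 90, so 90 needed; 94 in favor. Satisfied.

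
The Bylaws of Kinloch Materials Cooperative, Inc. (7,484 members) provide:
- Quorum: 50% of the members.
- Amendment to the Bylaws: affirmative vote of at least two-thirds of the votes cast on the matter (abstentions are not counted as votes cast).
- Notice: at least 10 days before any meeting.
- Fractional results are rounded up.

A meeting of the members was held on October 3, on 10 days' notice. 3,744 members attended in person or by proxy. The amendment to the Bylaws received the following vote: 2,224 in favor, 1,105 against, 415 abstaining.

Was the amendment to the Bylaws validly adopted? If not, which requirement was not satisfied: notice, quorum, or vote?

Notice: 10 days given; 10 required. Satisfied.
Quorum: 50% of 7,484 = 3,742; 3,744 present. Satisfied.
Vote: requires two-thirds of the votes cast (3,744 − 415 abstaining = 3,329); 2/3 of 3329 = 2219.33, rounded up to 2220, so 2,220 needed; 2,224 in favor. Satisfied.

Valid — all requirements satisfied.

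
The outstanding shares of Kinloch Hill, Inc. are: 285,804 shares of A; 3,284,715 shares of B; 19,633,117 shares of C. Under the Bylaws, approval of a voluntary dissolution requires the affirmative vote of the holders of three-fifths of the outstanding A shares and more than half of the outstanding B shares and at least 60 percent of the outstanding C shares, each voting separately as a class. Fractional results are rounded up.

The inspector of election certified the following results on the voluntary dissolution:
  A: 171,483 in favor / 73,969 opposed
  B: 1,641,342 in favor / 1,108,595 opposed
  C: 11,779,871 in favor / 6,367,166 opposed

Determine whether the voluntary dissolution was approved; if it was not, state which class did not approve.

Not approved — the B shares did not give the required vote.

A: 3/5 of 285804 = 171482.40, rounded up to 171483; 171,483 required, 171,483 in favor — approved.
B: a majority of 3284715 is 1642358; 1,642,358 required, 1,641,342 in favor — not approved.
C: 3/5 of 19633117 = 11779870.20, rounded up to 11779871; 11,779,871 required, 11,779,871 in favor — approved.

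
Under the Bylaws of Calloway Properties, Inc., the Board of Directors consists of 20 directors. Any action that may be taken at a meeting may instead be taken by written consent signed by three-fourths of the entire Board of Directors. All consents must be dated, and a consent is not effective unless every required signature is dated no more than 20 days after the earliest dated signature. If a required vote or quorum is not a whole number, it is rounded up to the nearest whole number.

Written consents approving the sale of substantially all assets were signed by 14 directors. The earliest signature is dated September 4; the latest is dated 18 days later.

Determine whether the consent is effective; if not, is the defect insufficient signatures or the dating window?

Signatures required: three-fourths of 20 — 3/4 of 20 = 15, so 15 needed; 14 signed. Insufficient.
Dating window: the latest signature is 18 days after the earliest; the limit is 20 days. Within the window.

Not effective — insufficient signatures.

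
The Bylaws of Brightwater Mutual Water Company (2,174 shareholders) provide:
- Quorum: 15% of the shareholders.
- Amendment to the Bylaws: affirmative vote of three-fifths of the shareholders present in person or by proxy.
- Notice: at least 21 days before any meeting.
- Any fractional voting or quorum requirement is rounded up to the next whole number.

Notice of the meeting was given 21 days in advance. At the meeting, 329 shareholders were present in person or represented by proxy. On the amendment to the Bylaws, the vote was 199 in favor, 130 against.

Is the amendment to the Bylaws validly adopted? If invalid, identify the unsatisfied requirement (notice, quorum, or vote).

Valid — all requirements satisfied.

Notice: 21 days given; 21 required. Satisfied.
Quorum: 15% of 2,174 = 326.10, rounded up to 327; 329 present. Satisfied.
Vote: requires three-fifths of those present (329); 3/5 of 329 = 197.40, rounded up to 198, so 198 needed; 199 in favor. Satisfied.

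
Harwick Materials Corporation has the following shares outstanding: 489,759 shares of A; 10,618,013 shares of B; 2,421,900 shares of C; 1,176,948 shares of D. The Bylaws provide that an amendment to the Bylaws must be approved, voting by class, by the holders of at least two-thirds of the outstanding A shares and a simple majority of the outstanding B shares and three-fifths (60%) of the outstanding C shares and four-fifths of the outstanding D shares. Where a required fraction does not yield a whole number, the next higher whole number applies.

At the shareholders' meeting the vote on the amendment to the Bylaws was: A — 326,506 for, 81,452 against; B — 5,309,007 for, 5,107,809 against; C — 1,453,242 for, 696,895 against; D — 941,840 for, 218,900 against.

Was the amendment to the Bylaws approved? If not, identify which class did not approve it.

A: 2/3 of 489759 = 326506; 326,506 required, 326,506 in favor — approved.
B: a majority of 10618013 is 5309007; 5,309,007 required, 5,309,007 in favor — approved.
C: 3/5 of 2421900 = 1453140; 1,453,140 required, 1,453,242 in favor — approved.
D: 4/5 of 1176948 = 941558.40, rounded up to 941559; 941,559 required, 941,840 in favor — approved.

Approved — every class gave the required vote.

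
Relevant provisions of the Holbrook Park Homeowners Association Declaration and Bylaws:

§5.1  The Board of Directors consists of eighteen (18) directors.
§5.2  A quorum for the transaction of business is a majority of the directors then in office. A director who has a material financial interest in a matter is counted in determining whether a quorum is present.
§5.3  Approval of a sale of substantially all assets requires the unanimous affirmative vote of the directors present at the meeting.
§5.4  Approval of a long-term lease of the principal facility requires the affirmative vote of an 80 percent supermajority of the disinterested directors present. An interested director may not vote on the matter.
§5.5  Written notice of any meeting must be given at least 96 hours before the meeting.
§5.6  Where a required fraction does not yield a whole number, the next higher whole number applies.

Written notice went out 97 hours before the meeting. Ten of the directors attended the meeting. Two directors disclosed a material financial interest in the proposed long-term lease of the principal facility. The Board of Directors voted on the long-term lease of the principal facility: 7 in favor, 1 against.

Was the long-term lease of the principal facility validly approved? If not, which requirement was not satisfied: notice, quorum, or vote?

Valid — all requirements satisfied.

Notice: 97 hours given; 96 required (97 ≥ 96). Satisfied.
Quorum: 10 present (interested directors count toward quorum); quorum is 10. Satisfied.
Vote: the long-term lease of the principal facility requires four-fifths of the disinterested directors present (10 − 2 = 8). 4/5 of 8 = 6.40, rounded up to 7, so 7 affirmative votes are needed; 7 voted in favor. Satisfied.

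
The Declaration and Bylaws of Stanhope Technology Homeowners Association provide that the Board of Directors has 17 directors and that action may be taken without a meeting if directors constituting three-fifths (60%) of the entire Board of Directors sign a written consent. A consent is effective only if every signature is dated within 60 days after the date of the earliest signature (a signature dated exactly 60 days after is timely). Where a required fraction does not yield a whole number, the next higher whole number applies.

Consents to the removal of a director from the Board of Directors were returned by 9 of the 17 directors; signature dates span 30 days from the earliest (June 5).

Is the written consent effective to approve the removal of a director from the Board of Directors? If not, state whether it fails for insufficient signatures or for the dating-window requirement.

Signatures required: three-fifths (60%) of 17 — 3/5 of 17 = 10.20, rounded up to 11, so 11 needed; 9 signed. Insufficient.
Dating window: the latest signature is 30 days after the earliest; the limit is 60 days. Within the window.

Not effective — insufficient signatures.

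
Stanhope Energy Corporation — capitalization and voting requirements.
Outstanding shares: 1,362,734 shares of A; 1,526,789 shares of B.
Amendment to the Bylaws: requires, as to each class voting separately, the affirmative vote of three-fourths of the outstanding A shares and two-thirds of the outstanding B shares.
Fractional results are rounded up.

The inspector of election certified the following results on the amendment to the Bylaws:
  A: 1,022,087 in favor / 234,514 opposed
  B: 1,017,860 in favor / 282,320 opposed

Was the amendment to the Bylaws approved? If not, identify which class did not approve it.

Approved — every class gave the required vote.

A: 3/4 of 1362734 = 1022050.50, rounded up to 1022051; 1,022,051 required, 1,022,087 in favor — approved.
B: 2/3 of 1526789 = 1017859.33, rounded up to 1017860; 1,017,860 required, 1,017,860 in favor — approved.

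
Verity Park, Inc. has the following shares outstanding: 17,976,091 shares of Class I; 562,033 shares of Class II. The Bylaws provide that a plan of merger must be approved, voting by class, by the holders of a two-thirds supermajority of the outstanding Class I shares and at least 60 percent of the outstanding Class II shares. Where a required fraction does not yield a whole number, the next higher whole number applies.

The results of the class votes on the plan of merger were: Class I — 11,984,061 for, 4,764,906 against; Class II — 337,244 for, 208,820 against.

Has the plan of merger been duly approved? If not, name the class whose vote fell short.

Class I: 2/3 of 17976091 = 11984060.67, rounded up to 11984061; 11,984,061 required, 11,984,061 in favor — approved.
Class II: 3/5 of 562033 = 337219.80, rounded up to 337220; 337,220 required, 337,244 in favor — approved.

Approved — every class gave the required vote.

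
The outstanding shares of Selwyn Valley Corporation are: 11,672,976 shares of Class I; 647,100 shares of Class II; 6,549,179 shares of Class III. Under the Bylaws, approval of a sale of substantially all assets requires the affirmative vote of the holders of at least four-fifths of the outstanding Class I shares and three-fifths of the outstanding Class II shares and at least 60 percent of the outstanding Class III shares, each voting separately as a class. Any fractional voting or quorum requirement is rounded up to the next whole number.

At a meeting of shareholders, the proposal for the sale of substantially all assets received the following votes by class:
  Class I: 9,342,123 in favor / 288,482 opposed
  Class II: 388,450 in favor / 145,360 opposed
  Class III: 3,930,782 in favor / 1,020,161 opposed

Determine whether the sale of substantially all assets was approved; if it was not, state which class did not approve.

Approved — every class gave the required vote.

Class I: 4/5 of 11672976 = 9338380.80, rounded up to 9338381; 9,338,381 required, 9,342,123 in favor — approved.
Class II: 3/5 of 647100 = 388260; 388,260 required, 388,450 in favor — approved.
Class III: 3/5 of 6549179 = 3929507.40, rounded up to 3929508; 3,929,508 required, 3,930,782 in favor — approved.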